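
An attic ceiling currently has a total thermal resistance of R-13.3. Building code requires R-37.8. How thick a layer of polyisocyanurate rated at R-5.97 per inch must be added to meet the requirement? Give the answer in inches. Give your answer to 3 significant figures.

4.10 in

ΔR = 37.8 − 13.3 = 24.5 ft²·°F·h/BTU
L = ΔR / (R/in) = 24.5/5.97 = 4.104 in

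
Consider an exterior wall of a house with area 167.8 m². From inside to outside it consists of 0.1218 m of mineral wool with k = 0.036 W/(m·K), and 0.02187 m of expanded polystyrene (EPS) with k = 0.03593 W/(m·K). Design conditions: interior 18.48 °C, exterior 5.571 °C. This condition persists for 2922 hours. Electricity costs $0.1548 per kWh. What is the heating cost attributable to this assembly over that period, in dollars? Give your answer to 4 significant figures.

245.4 dollars

0.1218/0.036 = 3.3833
0.02187/0.03593 = 0.60868
R_total = 3.3833 + 0.60868 = 3.992 m²·K/W
Q = 167.8 × (18.48 − 5.571) / 3.992 = 542.62 W
E = 542.62 W × 2922 h / 1000 = 1585.5 kWh
Cost = 1585.5 × 0.1548 = $245.44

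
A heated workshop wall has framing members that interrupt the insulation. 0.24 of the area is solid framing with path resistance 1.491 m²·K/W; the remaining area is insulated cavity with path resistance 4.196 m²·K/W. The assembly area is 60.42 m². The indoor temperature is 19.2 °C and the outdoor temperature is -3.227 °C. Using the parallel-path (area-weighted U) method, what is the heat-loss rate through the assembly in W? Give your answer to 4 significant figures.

U_eff = 0.76/4.196 + 0.24/1.491 = 0.18112 + 0.16097 = 0.34209
R_eff = 1/U_eff = 2.9232 m²·K/W
Q = 60.42 × (19.2 − (-3.227)) / 2.9232 = 463.55 W

463.5 W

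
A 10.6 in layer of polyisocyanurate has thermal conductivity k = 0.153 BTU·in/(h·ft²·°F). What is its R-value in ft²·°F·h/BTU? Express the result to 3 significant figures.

69.3 ft²·°F·h/BTU

R = L/k = 10.6/0.153 = 69.28 ft²·°F·h/BTU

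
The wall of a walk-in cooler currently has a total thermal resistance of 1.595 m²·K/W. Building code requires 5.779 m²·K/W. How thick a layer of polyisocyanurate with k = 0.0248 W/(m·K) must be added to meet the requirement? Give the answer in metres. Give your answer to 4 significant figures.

ΔR = 5.779 − 1.595 = 4.184 m²·K/W
L = ΔR × k = 4.184 × 0.0248 = 0.10376 m

0.1038 m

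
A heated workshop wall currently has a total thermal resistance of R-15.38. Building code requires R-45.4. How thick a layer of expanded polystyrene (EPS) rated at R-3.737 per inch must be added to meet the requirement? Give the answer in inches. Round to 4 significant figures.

ΔR = 45.4 − 15.38 = 30.02 ft²·°F·h/BTU
L = ΔR / (R/in) = 30.02/3.737 = 8.0332 in

8.033 in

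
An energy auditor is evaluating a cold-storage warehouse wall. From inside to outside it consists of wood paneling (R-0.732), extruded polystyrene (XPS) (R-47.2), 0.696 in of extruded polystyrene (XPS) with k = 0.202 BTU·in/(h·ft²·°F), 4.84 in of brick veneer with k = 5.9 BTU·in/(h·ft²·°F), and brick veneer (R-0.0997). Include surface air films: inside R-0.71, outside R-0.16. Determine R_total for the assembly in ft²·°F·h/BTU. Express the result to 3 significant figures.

53.2 ft²·°F·h/BTU

0.696/0.202 = 3.446
4.84/5.9 = 0.8203
R_total = 0.71 + 0.732 + 47.2 + 3.446 + 0.8203 + 0.0997 + 0.16 = 53.17 ft²·°F·h/BTU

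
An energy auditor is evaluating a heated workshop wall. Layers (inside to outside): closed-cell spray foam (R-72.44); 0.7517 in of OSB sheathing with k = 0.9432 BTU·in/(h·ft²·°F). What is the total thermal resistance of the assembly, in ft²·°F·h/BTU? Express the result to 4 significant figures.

0.7517/0.9432 = 0.79697
R_total = 72.44 + 0.79697 = 73.237 ft²·°F·h/BTU

73.24 ft²·°F·h/BTU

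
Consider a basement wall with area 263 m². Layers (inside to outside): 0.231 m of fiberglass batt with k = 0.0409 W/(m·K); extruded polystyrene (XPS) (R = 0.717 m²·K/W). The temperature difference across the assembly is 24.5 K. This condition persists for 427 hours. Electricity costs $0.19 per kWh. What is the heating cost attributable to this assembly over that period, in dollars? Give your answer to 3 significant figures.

82.1 dollars

0.231/0.0409 = 5.648
R_total = 5.648 + 0.717 = 6.365 m²·K/W
Q = 263 × 24.5 / 6.365 = 1012 W
E = 1012 W × 427 h / 1000 = 432.3 kWh
Cost = 432.3 × 0.19 = $82.13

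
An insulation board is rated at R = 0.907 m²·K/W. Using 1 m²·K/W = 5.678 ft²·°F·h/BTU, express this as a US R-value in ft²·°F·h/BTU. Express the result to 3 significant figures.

R_US = 0.907 × 5.678 = 5.15

5.15 ft²·°F·h/BTU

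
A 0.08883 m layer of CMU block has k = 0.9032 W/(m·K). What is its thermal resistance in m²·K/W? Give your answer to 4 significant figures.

0.09835 m²·K/W

R = L/k = 0.08883/0.9032 = 0.09835 m²·K/W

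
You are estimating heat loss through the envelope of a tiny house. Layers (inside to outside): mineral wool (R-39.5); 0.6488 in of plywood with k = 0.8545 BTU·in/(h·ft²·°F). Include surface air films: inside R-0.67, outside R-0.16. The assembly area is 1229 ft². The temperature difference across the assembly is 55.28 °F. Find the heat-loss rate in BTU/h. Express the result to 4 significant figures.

0.6488/0.8545 = 0.75927
R_total = 0.67 + 39.5 + 0.75927 + 0.16 = 41.089 ft²·°F·h/BTU
Q = A·ΔT/R = 1229 × 55.28 / 41.089 = 1653.5 BTU/h

1653 BTU/h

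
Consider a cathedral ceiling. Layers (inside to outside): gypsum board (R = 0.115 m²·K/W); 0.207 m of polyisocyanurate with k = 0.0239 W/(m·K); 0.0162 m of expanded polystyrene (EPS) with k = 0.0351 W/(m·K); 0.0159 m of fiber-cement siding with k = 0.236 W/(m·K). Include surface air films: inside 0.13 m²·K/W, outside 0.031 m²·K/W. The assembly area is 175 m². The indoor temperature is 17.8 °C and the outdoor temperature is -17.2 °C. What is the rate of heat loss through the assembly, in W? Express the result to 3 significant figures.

0.207/0.0239 = 8.661
0.0162/0.0351 = 0.4615
0.0159/0.236 = 0.06737
R_total = 0.13 + 0.115 + 8.661 + 0.4615 + 0.06737 + 0.031 = 9.466 m²·K/W
Q = A·ΔT/R = 175 × (17.8 − (-17.2)) / 9.466 = 647.1 W

647 W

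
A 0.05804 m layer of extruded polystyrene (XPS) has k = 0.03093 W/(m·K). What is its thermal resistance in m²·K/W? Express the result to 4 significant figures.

1.876 m²·K/W

R = L/k = 0.05804/0.03093 = 1.8765 m²·K/W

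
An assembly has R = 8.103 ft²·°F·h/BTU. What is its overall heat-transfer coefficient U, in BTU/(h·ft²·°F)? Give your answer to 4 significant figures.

U = 1/R = 1/8.103 = 0.12341

0.1234 BTU/(h·ft²·°F)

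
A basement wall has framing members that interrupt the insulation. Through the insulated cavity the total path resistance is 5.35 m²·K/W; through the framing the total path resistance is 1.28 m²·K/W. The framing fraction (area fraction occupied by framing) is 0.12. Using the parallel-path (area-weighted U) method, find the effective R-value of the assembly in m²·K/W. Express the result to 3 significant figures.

3.87 m²·K/W

U_eff = 0.88/5.35 + 0.12/1.28 = 0.1645 + 0.09375 = 0.2582
R_eff = 1/U_eff = 3.872 m²·K/W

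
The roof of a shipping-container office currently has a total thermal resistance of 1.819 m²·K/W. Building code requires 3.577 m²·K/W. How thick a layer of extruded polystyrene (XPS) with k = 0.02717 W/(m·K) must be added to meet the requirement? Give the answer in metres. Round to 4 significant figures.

ΔR = 3.577 − 1.819 = 1.758 m²·K/W
L = ΔR × k = 1.758 × 0.02717 = 0.047765 m

0.04776 m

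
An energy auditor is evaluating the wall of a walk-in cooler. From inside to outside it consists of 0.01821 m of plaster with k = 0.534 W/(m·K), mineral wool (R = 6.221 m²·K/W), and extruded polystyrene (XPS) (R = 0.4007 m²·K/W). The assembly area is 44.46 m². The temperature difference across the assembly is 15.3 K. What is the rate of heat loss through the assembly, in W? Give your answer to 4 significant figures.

102.2 W

0.01821/0.534 = 0.034101
R_total = 0.034101 + 6.221 + 0.4007 = 6.6558 m²·K/W
Q = A·ΔT/R = 44.46 × 15.3 / 6.6558 = 102.2 W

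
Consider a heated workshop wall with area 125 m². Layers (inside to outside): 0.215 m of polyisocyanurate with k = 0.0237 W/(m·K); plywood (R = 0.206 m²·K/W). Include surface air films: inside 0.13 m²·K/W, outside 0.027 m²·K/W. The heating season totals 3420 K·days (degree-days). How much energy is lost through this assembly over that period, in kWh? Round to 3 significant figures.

0.215/0.0237 = 9.072
R_total = 0.13 + 9.072 + 0.206 + 0.027 = 9.435 m²·K/W
E = A × HDD × 24 / R / 1000 = 125 × 3420 × 24 / 9.435 / 1000 = 1087 kWh

1090 kWh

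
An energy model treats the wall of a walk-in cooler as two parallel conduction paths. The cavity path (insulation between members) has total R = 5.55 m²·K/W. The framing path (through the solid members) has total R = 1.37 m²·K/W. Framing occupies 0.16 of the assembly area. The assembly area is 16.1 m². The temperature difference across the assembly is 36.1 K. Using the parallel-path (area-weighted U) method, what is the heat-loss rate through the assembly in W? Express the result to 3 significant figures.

U_eff = 0.84/5.55 + 0.16/1.37 = 0.1514 + 0.1168 = 0.2681
R_eff = 1/U_eff = 3.729 m²·K/W
Q = 16.1 × 36.1 / 3.729 = 155.8 W

156 W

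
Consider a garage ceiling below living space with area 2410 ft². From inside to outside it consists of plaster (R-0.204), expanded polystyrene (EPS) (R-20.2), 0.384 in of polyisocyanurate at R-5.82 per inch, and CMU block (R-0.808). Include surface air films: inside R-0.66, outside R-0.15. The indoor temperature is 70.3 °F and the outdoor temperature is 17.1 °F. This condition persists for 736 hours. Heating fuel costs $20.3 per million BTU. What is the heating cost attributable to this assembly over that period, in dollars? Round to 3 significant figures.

0.384 × 5.82 = 2.235
R_total = 0.66 + 0.204 + 20.2 + 2.235 + 0.808 + 0.15 = 24.26 ft²·°F·h/BTU
Q = 2410 × (70.3 − 17.1) / 24.26 = 5286 BTU/h
E = 5286 × 736 = 3890000 BTU
Cost = 3890000/10⁶ × 20.3 = $78.97

79.0 dollars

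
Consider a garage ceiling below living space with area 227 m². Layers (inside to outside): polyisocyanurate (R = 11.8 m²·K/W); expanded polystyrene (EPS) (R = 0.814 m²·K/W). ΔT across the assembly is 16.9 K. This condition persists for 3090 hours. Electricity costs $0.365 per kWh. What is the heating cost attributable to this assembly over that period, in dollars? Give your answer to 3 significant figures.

R_total = 11.8 + 0.814 = 12.61 m²·K/W
Q = 227 × 16.9 / 12.61 = 304.1 W
E = 304.1 W × 3090 h / 1000 = 939.8 kWh
Cost = 939.8 × 0.365 = $343

343 dollars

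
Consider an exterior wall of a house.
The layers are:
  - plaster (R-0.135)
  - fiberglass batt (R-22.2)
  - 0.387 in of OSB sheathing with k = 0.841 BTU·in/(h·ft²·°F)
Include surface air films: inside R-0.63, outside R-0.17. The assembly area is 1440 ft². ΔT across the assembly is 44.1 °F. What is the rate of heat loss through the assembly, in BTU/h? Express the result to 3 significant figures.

0.387/0.841 = 0.4602
R_total = 0.63 + 0.135 + 22.2 + 0.4602 + 0.17 = 23.6 ft²·°F·h/BTU
Q = A·ΔT/R = 1440 × 44.1 / 23.6 = 2691 BTU/h

2690 BTU/h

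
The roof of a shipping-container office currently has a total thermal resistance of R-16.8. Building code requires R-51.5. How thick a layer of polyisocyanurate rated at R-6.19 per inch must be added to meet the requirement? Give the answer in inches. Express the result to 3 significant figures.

ΔR = 51.5 − 16.8 = 34.7 ft²·°F·h/BTU
L = ΔR / (R/in) = 34.7/6.19 = 5.606 in

5.61 in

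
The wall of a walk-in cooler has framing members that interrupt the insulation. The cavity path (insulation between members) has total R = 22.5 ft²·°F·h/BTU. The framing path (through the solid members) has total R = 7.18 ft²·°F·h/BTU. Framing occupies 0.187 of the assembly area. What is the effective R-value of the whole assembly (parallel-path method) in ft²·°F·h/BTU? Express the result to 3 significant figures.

16.1 ft²·°F·h/BTU

U_eff = 0.813/22.5 + 0.187/7.18 = 0.03613 + 0.02604 = 0.06218
R_eff = 1/U_eff = 16.08 ft²·°F·h/BTU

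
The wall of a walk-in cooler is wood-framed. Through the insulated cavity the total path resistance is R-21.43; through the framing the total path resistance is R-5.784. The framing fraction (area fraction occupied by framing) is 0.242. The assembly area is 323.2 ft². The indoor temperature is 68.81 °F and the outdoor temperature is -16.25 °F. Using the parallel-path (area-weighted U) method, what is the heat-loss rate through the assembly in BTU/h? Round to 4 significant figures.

U_eff = 0.758/21.43 + 0.242/5.784 = 0.035371 + 0.04184 = 0.077211
R_eff = 1/U_eff = 12.952 ft²·°F·h/BTU
Q = 323.2 × (68.81 − (-16.25)) / 12.952 = 2122.6 BTU/h

2123 BTU/h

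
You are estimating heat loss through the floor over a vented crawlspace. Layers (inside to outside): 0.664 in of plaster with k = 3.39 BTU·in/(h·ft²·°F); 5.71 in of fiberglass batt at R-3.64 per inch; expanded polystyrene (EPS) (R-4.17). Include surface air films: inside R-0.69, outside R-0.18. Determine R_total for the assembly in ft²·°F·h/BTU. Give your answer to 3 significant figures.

26.0 ft²·°F·h/BTU

0.664/3.39 = 0.1959
5.71 × 3.64 = 20.78
R_total = 0.69 + 0.1959 + 20.78 + 4.17 + 0.18 = 26.02 ft²·°F·h/BTU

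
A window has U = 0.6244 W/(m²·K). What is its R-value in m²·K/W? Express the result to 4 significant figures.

R = 1/U = 1/0.6244 = 1.6015

1.602 m²·K/W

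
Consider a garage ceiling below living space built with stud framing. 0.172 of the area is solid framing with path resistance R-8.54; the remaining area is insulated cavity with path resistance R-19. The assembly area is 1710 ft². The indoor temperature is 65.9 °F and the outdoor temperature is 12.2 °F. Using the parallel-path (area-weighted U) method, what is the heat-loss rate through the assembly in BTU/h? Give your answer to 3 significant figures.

5850 BTU/h

U_eff = 0.828/19 + 0.172/8.54 = 0.04358 + 0.02014 = 0.06372
R_eff = 1/U_eff = 15.69 ft²·°F·h/BTU
Q = 1710 × (65.9 − 12.2) / 15.69 = 5851 BTU/h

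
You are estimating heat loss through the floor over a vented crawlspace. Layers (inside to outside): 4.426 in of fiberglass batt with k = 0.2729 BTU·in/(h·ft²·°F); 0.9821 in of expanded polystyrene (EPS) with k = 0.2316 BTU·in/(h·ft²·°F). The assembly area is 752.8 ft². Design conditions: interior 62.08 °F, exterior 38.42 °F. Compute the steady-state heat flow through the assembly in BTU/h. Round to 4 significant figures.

4.426/0.2729 = 16.218
0.9821/0.2316 = 4.2405
R_total = 16.218 + 4.2405 = 20.459 ft²·°F·h/BTU
Q = A·ΔT/R = 752.8 × (62.08 − 38.42) / 20.459 = 870.59 BTU/h

870.6 BTU/h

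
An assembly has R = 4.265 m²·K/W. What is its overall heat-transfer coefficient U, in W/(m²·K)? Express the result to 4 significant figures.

0.2345 W/(m²·K)

U = 1/R = 1/4.265 = 0.23447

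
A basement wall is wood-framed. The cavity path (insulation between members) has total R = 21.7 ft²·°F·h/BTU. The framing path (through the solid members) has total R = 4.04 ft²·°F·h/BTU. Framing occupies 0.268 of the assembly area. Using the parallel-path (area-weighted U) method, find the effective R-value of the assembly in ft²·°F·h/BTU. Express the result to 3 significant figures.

U_eff = 0.732/21.7 + 0.268/4.04 = 0.03373 + 0.06634 = 0.1001
R_eff = 1/U_eff = 9.993 ft²·°F·h/BTU

9.99 ft²·°F·h/BTU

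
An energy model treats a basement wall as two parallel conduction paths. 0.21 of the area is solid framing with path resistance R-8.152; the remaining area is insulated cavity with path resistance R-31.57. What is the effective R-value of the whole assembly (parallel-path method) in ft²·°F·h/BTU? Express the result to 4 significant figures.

U_eff = 0.79/31.57 + 0.21/8.152 = 0.025024 + 0.025761 = 0.050784
R_eff = 1/U_eff = 19.691 ft²·°F·h/BTU

19.69 ft²·°F·h/BTU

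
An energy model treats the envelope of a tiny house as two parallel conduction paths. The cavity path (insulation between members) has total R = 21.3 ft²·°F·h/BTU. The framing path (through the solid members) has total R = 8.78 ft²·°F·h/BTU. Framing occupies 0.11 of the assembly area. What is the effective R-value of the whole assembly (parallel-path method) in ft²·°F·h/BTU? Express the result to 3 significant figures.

U_eff = 0.89/21.3 + 0.11/8.78 = 0.04178 + 0.01253 = 0.05431
R_eff = 1/U_eff = 18.41 ft²·°F·h/BTU

18.4 ft²·°F·h/BTU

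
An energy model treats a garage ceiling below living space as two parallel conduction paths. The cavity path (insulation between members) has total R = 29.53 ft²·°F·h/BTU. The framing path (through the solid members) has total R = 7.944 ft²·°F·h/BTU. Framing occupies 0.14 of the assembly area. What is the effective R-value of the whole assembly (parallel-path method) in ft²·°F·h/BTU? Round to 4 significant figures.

21.39 ft²·°F·h/BTU

U_eff = 0.86/29.53 + 0.14/7.944 = 0.029123 + 0.017623 = 0.046746
R_eff = 1/U_eff = 21.392 ft²·°F·h/BTU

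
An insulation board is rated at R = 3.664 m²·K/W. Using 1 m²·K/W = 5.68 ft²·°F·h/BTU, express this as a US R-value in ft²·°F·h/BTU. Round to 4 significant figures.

R_US = 3.664 × 5.68 = 20.812

20.81 ft²·°F·h/BTU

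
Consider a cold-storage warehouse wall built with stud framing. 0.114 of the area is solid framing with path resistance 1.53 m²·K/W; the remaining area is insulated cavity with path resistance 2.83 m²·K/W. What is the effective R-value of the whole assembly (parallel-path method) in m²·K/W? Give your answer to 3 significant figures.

U_eff = 0.886/2.83 + 0.114/1.53 = 0.3131 + 0.07451 = 0.3876
R_eff = 1/U_eff = 2.58 m²·K/W

2.58 m²·K/W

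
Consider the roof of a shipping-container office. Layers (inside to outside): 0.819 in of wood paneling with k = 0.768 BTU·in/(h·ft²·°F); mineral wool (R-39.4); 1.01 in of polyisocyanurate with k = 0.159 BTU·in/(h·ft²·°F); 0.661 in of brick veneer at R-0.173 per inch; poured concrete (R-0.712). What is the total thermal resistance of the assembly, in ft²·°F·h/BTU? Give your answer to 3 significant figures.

47.6 ft²·°F·h/BTU

0.819/0.768 = 1.066
1.01/0.159 = 6.352
0.661 × 0.173 = 0.1144
R_total = 1.066 + 39.4 + 6.352 + 0.1144 + 0.712 = 47.64 ft²·°F·h/BTU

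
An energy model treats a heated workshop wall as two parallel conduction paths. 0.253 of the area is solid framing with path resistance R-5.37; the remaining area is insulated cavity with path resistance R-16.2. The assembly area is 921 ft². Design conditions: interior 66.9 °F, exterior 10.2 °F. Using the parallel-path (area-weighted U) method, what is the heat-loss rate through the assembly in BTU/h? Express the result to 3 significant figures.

U_eff = 0.747/16.2 + 0.253/5.37 = 0.04611 + 0.04711 = 0.09322
R_eff = 1/U_eff = 10.73 ft²·°F·h/BTU
Q = 921 × (66.9 − 10.2) / 10.73 = 4868 BTU/h

4870 BTU/h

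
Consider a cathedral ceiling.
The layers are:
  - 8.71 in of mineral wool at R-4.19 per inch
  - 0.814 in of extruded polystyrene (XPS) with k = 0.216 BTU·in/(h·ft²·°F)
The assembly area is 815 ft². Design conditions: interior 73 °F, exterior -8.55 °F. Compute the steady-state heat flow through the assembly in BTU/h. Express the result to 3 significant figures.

1650 BTU/h

8.71 × 4.19 = 36.49
0.814/0.216 = 3.769
R_total = 36.49 + 3.769 = 40.26 ft²·°F·h/BTU
Q = A·ΔT/R = 815 × (73 − (-8.55)) / 40.26 = 1651 BTU/h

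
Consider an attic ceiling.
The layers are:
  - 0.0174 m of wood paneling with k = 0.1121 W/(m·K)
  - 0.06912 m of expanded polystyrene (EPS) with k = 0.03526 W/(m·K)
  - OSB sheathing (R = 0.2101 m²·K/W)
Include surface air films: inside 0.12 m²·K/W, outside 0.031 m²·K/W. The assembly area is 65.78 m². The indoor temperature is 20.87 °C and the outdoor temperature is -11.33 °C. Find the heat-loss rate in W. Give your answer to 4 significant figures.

855.2 W

0.0174/0.1121 = 0.15522
0.06912/0.03526 = 1.9603
R_total = 0.12 + 0.15522 + 1.9603 + 0.2101 + 0.031 = 2.4766 m²·K/W
Q = A·ΔT/R = 65.78 × (20.87 − (-11.33)) / 2.4766 = 855.25 W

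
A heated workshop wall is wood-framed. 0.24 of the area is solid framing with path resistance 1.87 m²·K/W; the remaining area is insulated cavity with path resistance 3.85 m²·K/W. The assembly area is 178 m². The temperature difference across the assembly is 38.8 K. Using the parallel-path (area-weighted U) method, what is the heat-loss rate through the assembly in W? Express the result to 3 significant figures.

2250 W

U_eff = 0.76/3.85 + 0.24/1.87 = 0.1974 + 0.1283 = 0.3257
R_eff = 1/U_eff = 3.07 m²·K/W
Q = 178 × 38.8 / 3.07 = 2250 W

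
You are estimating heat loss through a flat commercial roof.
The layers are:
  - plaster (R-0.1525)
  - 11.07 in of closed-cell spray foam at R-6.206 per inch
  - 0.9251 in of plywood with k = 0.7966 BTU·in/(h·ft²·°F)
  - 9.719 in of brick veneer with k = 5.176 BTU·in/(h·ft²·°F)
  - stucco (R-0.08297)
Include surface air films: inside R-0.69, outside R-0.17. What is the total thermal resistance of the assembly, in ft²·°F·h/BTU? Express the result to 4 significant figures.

72.83 ft²·°F·h/BTU

11.07 × 6.206 = 68.7
0.9251/0.7966 = 1.1613
9.719/5.176 = 1.8777
R_total = 0.69 + 0.1525 + 68.7 + 1.1613 + 1.8777 + 0.08297 + 0.17 = 72.835 ft²·°F·h/BTU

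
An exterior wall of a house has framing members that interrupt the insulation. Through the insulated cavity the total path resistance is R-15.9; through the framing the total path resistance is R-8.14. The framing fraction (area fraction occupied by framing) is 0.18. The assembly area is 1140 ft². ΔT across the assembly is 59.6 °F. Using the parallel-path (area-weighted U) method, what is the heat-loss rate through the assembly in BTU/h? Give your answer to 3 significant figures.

U_eff = 0.82/15.9 + 0.18/8.14 = 0.05157 + 0.02211 = 0.07369
R_eff = 1/U_eff = 13.57 ft²·°F·h/BTU
Q = 1140 × 59.6 / 13.57 = 5006 BTU/h

5010 BTU/h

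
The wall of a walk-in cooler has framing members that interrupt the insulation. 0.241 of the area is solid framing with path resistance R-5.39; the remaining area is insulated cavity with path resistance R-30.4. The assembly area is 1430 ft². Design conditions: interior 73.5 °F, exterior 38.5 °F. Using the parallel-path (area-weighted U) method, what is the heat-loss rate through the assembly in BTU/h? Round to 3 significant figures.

3490 BTU/h

U_eff = 0.759/30.4 + 0.241/5.39 = 0.02497 + 0.04471 = 0.06968
R_eff = 1/U_eff = 14.35 ft²·°F·h/BTU
Q = 1430 × (73.5 − 38.5) / 14.35 = 3487 BTU/h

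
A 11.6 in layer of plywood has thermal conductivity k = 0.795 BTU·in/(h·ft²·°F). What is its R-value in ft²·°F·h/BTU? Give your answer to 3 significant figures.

R = L/k = 11.6/0.795 = 14.59 ft²·°F·h/BTU

14.6 ft²·°F·h/BTU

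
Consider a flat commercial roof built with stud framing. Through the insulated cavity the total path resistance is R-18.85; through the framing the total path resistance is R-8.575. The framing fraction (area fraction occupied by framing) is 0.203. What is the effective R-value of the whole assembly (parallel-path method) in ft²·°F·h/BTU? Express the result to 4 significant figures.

15.16 ft²·°F·h/BTU

U_eff = 0.797/18.85 + 0.203/8.575 = 0.042281 + 0.023673 = 0.065955
R_eff = 1/U_eff = 15.162 ft²·°F·h/BTU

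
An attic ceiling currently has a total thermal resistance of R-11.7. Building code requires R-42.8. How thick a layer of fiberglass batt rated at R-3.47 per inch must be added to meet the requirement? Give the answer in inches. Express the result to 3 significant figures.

8.96 in

ΔR = 42.8 − 11.7 = 31.1 ft²·°F·h/BTU
L = ΔR / (R/in) = 31.1/3.47 = 8.963 in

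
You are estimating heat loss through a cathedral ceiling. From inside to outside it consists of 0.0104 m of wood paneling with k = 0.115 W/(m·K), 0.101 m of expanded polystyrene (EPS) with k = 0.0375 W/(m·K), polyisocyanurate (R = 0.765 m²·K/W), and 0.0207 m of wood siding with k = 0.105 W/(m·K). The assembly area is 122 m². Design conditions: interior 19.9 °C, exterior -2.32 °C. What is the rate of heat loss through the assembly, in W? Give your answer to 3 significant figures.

0.0104/0.115 = 0.09043
0.101/0.0375 = 2.693
0.0207/0.105 = 0.1971
R_total = 0.09043 + 2.693 + 0.765 + 0.1971 = 3.746 m²·K/W
Q = A·ΔT/R = 122 × (19.9 − (-2.32)) / 3.746 = 723.7 W

724 W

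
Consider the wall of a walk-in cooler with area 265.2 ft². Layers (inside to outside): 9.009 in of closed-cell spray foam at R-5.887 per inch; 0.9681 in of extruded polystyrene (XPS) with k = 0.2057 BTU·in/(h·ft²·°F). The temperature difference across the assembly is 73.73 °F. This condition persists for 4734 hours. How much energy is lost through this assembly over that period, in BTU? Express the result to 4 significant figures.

1603000 BTU

9.009 × 5.887 = 53.036
0.9681/0.2057 = 4.7064
R_total = 53.036 + 4.7064 = 57.742 ft²·°F·h/BTU
Q = 265.2 × 73.73 / 57.742 = 338.63 BTU/h
E = 338.63 × 4734 = 1603100 BTU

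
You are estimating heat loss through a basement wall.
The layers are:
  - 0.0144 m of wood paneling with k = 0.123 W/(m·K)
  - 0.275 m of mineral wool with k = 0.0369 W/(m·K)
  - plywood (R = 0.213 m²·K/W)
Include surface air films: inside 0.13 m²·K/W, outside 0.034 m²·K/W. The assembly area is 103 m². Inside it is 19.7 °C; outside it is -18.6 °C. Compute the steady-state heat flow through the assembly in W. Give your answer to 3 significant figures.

496 W

0.0144/0.123 = 0.1171
0.275/0.0369 = 7.453
R_total = 0.13 + 0.1171 + 7.453 + 0.213 + 0.034 = 7.947 m²·K/W
Q = A·ΔT/R = 103 × (19.7 − (-18.6)) / 7.947 = 496.4 W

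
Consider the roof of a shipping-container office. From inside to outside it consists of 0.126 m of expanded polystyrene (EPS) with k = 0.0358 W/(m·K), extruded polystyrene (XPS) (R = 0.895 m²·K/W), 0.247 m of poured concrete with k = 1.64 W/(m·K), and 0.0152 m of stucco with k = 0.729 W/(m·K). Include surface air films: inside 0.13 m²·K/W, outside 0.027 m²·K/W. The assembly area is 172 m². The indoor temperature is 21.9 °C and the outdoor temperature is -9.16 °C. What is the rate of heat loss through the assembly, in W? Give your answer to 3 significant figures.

0.126/0.0358 = 3.52
0.247/1.64 = 0.1506
0.0152/0.729 = 0.02085
R_total = 0.13 + 3.52 + 0.895 + 0.1506 + 0.02085 + 0.027 = 4.743 m²·K/W
Q = A·ΔT/R = 172 × (21.9 − (-9.16)) / 4.743 = 1126 W

1130 W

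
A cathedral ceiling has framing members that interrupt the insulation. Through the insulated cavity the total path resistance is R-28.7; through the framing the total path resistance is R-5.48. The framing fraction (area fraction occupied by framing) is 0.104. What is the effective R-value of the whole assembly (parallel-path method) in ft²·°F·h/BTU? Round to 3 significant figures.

19.9 ft²·°F·h/BTU

U_eff = 0.896/28.7 + 0.104/5.48 = 0.03122 + 0.01898 = 0.0502
R_eff = 1/U_eff = 19.92 ft²·°F·h/BTU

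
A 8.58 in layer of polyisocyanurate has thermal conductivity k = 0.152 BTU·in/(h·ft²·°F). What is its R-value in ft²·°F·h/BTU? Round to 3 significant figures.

56.4 ft²·°F·h/BTU

R = L/k = 8.58/0.152 = 56.45 ft²·°F·h/BTU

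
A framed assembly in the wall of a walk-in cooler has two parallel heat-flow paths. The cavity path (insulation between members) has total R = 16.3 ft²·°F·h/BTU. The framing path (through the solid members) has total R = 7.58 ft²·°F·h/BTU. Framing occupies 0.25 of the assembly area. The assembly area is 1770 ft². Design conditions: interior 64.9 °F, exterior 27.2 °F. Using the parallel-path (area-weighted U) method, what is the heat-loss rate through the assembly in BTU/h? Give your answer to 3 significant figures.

U_eff = 0.75/16.3 + 0.25/7.58 = 0.04601 + 0.03298 = 0.07899
R_eff = 1/U_eff = 12.66 ft²·°F·h/BTU
Q = 1770 × (64.9 − 27.2) / 12.66 = 5271 BTU/h

5270 BTU/h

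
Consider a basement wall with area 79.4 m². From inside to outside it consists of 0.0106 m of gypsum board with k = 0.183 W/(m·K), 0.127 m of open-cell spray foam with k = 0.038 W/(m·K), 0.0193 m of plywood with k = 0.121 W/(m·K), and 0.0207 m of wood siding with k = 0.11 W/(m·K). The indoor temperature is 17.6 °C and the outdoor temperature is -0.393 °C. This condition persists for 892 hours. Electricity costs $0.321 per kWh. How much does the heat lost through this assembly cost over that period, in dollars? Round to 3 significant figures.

109 dollars

0.0106/0.183 = 0.05792
0.127/0.038 = 3.342
0.0193/0.121 = 0.1595
0.0207/0.11 = 0.1882
R_total = 0.05792 + 3.342 + 0.1595 + 0.1882 = 3.748 m²·K/W
Q = 79.4 × (17.6 − (-0.393)) / 3.748 = 381.2 W
E = 381.2 W × 892 h / 1000 = 340 kWh
Cost = 340 × 0.321 = $109.2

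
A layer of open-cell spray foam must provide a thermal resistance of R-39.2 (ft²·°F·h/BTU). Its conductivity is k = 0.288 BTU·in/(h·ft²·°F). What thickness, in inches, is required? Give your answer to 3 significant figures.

L = R × k = 39.2 × 0.288 = 11.29 in

11.3 in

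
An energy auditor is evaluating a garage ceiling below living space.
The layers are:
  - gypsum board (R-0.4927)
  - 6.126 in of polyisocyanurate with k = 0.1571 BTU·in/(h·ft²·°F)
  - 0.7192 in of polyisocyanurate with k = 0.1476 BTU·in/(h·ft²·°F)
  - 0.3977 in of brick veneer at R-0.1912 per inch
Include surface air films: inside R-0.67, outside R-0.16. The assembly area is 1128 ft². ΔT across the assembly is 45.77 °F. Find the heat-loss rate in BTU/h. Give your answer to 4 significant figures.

1141 BTU/h

6.126/0.1571 = 38.994
0.7192/0.1476 = 4.8726
0.3977 × 0.1912 = 0.07604
R_total = 0.67 + 0.4927 + 38.994 + 4.8726 + 0.07604 + 0.16 = 45.266 ft²·°F·h/BTU
Q = A·ΔT/R = 1128 × 45.77 / 45.266 = 1140.6 BTU/h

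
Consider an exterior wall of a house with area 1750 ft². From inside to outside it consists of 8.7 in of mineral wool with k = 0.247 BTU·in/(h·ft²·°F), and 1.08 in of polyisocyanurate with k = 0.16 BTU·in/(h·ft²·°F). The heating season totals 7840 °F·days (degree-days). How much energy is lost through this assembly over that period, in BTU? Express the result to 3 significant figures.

8.7/0.247 = 35.22
1.08/0.16 = 6.75
R_total = 35.22 + 6.75 = 41.97 ft²·°F·h/BTU
E = A × HDD × 24 / R = 1750 × 7840 × 24 / 41.97 = 7845000 BTU

7850000 BTU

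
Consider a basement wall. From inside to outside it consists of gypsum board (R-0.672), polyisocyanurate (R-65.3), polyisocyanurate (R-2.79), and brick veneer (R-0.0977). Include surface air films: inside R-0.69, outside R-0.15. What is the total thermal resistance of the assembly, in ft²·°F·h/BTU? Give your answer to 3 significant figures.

R_total = 0.69 + 0.672 + 65.3 + 2.79 + 0.0977 + 0.15 = 69.7 ft²·°F·h/BTU

69.7 ft²·°F·h/BTU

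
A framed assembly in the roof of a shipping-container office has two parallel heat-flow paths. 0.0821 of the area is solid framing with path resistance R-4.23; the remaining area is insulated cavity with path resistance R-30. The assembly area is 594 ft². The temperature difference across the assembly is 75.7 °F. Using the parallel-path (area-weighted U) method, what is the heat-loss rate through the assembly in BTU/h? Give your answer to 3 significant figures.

2250 BTU/h

U_eff = 0.9179/30 + 0.0821/4.23 = 0.0306 + 0.01941 = 0.05001
R_eff = 1/U_eff = 20 ft²·°F·h/BTU
Q = 594 × 75.7 / 20 = 2249 BTU/h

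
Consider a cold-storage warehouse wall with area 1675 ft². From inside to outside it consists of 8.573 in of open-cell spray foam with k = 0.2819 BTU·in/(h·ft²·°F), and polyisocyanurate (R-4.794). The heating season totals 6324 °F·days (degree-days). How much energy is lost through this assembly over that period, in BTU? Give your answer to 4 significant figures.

8.573/0.2819 = 30.411
R_total = 30.411 + 4.794 = 35.205 ft²·°F·h/BTU
E = A × HDD × 24 / R = 1675 × 6324 × 24 / 35.205 = 7221200 BTU

7221000 BTU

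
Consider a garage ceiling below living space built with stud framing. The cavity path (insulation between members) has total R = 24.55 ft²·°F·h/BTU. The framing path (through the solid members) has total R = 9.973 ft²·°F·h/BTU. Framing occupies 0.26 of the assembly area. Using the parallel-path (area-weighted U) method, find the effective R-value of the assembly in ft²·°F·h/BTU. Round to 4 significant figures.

17.79 ft²·°F·h/BTU

U_eff = 0.74/24.55 + 0.26/9.973 = 0.030143 + 0.02607 = 0.056213
R_eff = 1/U_eff = 17.789 ft²·°F·h/BTU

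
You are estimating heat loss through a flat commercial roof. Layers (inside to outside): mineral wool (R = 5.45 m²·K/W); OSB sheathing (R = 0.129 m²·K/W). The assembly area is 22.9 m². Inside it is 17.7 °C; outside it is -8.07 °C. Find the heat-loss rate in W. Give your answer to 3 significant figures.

106 W

R_total = 5.45 + 0.129 = 5.579 m²·K/W
Q = A·ΔT/R = 22.9 × (17.7 − (-8.07)) / 5.579 = 105.8 W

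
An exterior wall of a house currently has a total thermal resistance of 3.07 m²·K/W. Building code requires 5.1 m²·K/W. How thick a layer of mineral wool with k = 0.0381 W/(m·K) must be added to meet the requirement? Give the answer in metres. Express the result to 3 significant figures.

ΔR = 5.1 − 3.07 = 2.03 m²·K/W
L = ΔR × k = 2.03 × 0.0381 = 0.07734 m

0.0773 m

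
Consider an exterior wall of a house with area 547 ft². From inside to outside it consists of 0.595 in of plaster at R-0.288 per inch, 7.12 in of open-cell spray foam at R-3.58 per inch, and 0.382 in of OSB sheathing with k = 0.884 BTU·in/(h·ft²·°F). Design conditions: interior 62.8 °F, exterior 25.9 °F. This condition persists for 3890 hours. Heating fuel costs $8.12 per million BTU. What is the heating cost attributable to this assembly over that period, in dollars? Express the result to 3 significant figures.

24.4 dollars

0.595 × 0.288 = 0.1714
7.12 × 3.58 = 25.49
0.382/0.884 = 0.4321
R_total = 0.1714 + 25.49 + 0.4321 = 26.09 ft²·°F·h/BTU
Q = 547 × (62.8 − 25.9) / 26.09 = 773.5 BTU/h
E = 773.5 × 3890 = 3009000 BTU
Cost = 3009000/10⁶ × 8.12 = $24.43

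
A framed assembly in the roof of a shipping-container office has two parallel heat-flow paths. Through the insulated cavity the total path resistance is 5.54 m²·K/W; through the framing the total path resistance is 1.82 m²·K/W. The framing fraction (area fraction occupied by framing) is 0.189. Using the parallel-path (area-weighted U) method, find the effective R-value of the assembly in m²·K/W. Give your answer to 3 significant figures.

U_eff = 0.811/5.54 + 0.189/1.82 = 0.1464 + 0.1038 = 0.2502
R_eff = 1/U_eff = 3.996 m²·K/W

4.00 m²·K/W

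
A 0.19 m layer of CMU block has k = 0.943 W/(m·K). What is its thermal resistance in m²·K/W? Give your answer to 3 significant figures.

R = L/k = 0.19/0.943 = 0.2015 m²·K/W

0.201 m²·K/W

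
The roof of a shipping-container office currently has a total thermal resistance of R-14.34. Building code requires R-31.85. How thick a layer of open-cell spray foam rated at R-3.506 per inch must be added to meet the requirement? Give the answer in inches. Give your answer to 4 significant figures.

ΔR = 31.85 − 14.34 = 17.51 ft²·°F·h/BTU
L = ΔR / (R/in) = 17.51/3.506 = 4.9943 in

4.994 in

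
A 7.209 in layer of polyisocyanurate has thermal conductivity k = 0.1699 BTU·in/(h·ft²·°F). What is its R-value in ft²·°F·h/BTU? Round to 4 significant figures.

R = L/k = 7.209/0.1699 = 42.431 ft²·°F·h/BTU

42.43 ft²·°F·h/BTU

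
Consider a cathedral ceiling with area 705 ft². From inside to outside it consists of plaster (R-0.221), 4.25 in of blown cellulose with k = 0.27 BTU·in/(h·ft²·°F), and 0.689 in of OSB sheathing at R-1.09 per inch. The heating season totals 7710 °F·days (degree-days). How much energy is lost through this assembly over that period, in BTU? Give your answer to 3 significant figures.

7810000 BTU

4.25/0.27 = 15.74
0.689 × 1.09 = 0.751
R_total = 0.221 + 15.74 + 0.751 = 16.71 ft²·°F·h/BTU
E = A × HDD × 24 / R = 705 × 7710 × 24 / 16.71 = 7806000 BTU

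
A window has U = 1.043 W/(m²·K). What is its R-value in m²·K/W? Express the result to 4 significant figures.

0.9588 m²·K/W

R = 1/U = 1/1.043 = 0.95877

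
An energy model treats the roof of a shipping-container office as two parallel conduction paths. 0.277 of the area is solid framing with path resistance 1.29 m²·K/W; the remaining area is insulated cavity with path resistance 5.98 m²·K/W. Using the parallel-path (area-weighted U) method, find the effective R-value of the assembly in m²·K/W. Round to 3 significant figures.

2.98 m²·K/W

U_eff = 0.723/5.98 + 0.277/1.29 = 0.1209 + 0.2147 = 0.3356
R_eff = 1/U_eff = 2.979 m²·K/W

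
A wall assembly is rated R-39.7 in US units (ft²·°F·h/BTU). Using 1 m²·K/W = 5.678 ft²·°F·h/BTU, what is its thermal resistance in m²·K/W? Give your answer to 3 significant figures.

6.99 m²·K/W

R_SI = 39.7/5.678 = 6.992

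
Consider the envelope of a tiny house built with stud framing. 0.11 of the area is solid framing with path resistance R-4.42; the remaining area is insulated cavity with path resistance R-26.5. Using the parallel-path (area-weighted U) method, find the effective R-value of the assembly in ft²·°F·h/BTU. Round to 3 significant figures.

17.1 ft²·°F·h/BTU

U_eff = 0.89/26.5 + 0.11/4.42 = 0.03358 + 0.02489 = 0.05847
R_eff = 1/U_eff = 17.1 ft²·°F·h/BTU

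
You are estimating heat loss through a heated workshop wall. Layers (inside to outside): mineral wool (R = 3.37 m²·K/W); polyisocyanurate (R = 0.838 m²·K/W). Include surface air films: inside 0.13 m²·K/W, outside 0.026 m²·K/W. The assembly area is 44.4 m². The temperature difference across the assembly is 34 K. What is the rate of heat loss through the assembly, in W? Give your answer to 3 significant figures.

346 W

R_total = 0.13 + 3.37 + 0.838 + 0.026 = 4.364 m²·K/W
Q = A·ΔT/R = 44.4 × 34 / 4.364 = 345.9 W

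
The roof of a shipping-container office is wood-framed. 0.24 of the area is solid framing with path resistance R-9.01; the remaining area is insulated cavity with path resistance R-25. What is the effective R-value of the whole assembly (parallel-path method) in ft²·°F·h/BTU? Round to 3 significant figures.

U_eff = 0.76/25 + 0.24/9.01 = 0.0304 + 0.02664 = 0.05704
R_eff = 1/U_eff = 17.53 ft²·°F·h/BTU

17.5 ft²·°F·h/BTU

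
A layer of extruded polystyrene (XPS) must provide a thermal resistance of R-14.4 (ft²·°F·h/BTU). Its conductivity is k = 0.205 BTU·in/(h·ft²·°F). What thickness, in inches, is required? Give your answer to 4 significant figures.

2.952 in

L = R × k = 14.4 × 0.205 = 2.952 in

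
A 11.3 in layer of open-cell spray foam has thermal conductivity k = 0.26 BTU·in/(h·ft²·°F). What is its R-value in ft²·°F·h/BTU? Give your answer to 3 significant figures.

43.5 ft²·°F·h/BTU

R = L/k = 11.3/0.26 = 43.46 ft²·°F·h/BTU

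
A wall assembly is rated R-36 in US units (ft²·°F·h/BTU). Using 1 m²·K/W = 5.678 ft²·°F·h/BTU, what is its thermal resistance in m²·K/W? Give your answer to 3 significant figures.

R_SI = 36/5.678 = 6.34

6.34 m²·K/W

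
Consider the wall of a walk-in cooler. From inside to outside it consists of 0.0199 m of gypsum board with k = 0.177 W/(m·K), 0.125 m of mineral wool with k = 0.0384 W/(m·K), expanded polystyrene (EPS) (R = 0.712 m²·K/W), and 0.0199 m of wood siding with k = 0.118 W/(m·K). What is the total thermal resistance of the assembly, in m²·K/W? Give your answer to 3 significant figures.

4.25 m²·K/W

0.0199/0.177 = 0.1124
0.125/0.0384 = 3.255
0.0199/0.118 = 0.1686
R_total = 0.1124 + 3.255 + 0.712 + 0.1686 = 4.248 m²·K/W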